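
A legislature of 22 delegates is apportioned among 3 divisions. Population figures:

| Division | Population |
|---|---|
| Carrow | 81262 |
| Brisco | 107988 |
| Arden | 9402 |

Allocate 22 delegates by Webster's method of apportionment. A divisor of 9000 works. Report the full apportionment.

With modified divisor 9000: modified quotas Carrow 9.029, Brisco 11.999, Arden 1.045.
Rounding to the nearest integer: Carrow 9, Brisco 12, Arden 1 (total 22).

Carrow 9; Brisco 12; Arden 1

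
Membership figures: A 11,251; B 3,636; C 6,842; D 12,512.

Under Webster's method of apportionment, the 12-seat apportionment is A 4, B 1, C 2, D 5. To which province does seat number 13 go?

Priority for the next seat is population ÷ (current seats + 0.5).
Priorities: A 2500.222, B 2424.000, C 2736.800, D 2274.909.
Highest priority: C.

C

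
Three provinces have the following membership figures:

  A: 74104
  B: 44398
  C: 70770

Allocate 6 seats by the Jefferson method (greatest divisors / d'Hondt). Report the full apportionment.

A 3, B 1, C 2

Standard divisor 189272/6 ≈ 31545.333; standard quotas: A 2.349, B 1.407, C 2.243.
Rounding down gives 2, 1, 2 = 5 seats, so the divisor must be adjusted.
With modified divisor 24100: modified quotas A 3.075, B 1.842, C 2.937.
Rounding down: A 3, B 1, C 2 (total 6).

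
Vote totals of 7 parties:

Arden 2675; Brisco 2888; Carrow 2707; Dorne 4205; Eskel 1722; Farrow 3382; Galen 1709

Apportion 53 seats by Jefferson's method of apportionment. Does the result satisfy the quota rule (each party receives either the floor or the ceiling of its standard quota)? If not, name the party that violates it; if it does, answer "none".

Standard quotas: Arden 7.350, Brisco 7.936, Carrow 7.438, Dorne 11.555, Eskel 4.732, Farrow 9.293, Galen 4.696.
Jefferson allocation: Arden 7, Brisco 8, Carrow 7, Dorne 12, Eskel 5, Farrow 9, Galen 5.
Every allocation lies between the lower and upper quota.

none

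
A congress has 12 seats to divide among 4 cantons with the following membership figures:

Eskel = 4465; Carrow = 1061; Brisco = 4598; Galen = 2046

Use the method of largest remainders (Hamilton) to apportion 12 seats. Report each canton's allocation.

Eskel 4, Carrow 1, Brisco 5, Galen 2

The standard divisor is 12170/12 ≈ 1014.167.
Standard quotas: Eskel 4.403, Carrow 1.046, Brisco 4.534, Galen 2.017.
Lower quotas: Eskel 4, Carrow 1, Brisco 4, Galen 2 (sum 11, leaving 1 seat).
Remainders in descending order: Brisco 0.534, Eskel 0.403, Carrow 0.046, Galen 0.017.
The surplus seat goes to Brisco.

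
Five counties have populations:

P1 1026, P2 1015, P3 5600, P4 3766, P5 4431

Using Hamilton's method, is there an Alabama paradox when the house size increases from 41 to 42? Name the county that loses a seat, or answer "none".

P2

At 41 seats: P1 3, P2 3, P3 14, P4 10, P5 11.
At 42 seats: P1 3, P2 2, P3 15, P4 10, P5 12.
P2 drops from 3 to 2.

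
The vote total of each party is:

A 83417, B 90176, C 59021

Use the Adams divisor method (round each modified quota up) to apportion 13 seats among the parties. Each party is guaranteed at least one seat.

A=5, B=5, C=3

Standard divisor 232614/13 ≈ 17893.385; standard quotas: A 4.662, B 5.040, C 3.298.
Rounding up gives 5, 6, 4 = 15 seats, so the divisor must be adjusted.
With modified divisor 20300: modified quotas A 4.109, B 4.442, C 2.907.
Rounding up: A 5, B 5, C 3 (total 13).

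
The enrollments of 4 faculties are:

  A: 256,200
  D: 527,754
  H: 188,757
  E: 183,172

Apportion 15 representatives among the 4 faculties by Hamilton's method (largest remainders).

A 3, D 7, H 3, E 2

The standard divisor is 1155883/15 ≈ 77058.867.
Standard quotas: A 3.3247, D 6.8487, H 2.4495, E 2.3770.
Lower quotas: A 3, D 6, H 2, E 2 (sum 13, leaving 2 seats).
Remainders in descending order: D 0.8487, H 0.4495, E 0.3770, A 0.3247.
The surplus seats go to D, H.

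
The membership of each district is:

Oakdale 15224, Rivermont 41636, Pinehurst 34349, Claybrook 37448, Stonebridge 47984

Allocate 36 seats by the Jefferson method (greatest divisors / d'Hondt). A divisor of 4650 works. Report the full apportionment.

Oakdale 3, Rivermont 8, Pinehurst 7, Claybrook 8, Stonebridge 10

With modified divisor 4650: modified quotas Oakdale 3.274, Rivermont 8.954, Pinehurst 7.387, Claybrook 8.053, Stonebridge 10.319.
Rounding down: Oakdale 3, Rivermont 8, Pinehurst 7, Claybrook 8, Stonebridge 10 (total 36).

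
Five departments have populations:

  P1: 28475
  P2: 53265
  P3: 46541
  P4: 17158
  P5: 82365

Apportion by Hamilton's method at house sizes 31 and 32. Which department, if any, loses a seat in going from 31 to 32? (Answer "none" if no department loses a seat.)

P4

At 31 seats: P1 4, P2 7, P3 6, P4 3, P5 11.
At 32 seats: P1 4, P2 7, P3 7, P4 2, P5 12.
P4 drops from 3 to 2.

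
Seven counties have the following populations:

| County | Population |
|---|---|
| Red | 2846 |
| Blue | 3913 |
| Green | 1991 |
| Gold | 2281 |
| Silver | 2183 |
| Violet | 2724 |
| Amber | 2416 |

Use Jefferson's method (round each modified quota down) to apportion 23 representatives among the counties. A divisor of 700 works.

Red=4; Blue=5; Green=2; Gold=3; Silver=3; Violet=3; Amber=3

With modified divisor 700: modified quotas Red 4.066, Blue 5.590, Green 2.844, Gold 3.259, Silver 3.119, Violet 3.891, Amber 3.451.
Rounding down: Red 4, Blue 5, Green 2, Gold 3, Silver 3, Violet 3, Amber 3 (total 23).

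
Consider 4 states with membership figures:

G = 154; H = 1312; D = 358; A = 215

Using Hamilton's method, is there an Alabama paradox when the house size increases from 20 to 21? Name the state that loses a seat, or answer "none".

none

At 20 seats: G 1, H 13, D 4, A 2.
At 21 seats: G 2, H 13, D 4, A 2.
No state's allocation decreased.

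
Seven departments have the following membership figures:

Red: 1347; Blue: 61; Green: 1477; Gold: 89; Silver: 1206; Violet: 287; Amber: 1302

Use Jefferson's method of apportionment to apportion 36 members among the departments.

Standard divisor 5769/36 ≈ 160.25; standard quotas: Red 8.406, Blue 0.381, Green 9.217, Gold 0.555, Silver 7.526, Violet 1.791, Amber 8.125.
Rounding down gives 8, 0, 9, 0, 7, 1, 8 = 33 seats, so the divisor must be adjusted.
With modified divisor 146: modified quotas Red 9.226, Blue 0.418, Green 10.116, Gold 0.610, Silver 8.260, Violet 1.966, Amber 8.918.
Rounding down: Red 9, Blue 0, Green 10, Gold 0, Silver 8, Violet 1, Amber 8 (total 36).

Red 9; Blue 0; Green 10; Gold 0; Silver 8; Violet 1; Amber 8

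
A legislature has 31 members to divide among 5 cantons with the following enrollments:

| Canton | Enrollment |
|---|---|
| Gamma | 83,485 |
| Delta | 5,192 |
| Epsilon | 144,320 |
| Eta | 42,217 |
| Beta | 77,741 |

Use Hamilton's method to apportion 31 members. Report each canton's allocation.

Gamma=7; Delta=0; Epsilon=13; Eta=4; Beta=7

The standard divisor is 352955/31 ≈ 11385.645.
Standard quotas: Gamma 7.3325, Delta 0.4560, Epsilon 12.6756, Eta 3.7079, Beta 6.8280.
Lower quotas: Gamma 7, Delta 0, Epsilon 12, Eta 3, Beta 6 (sum 28, leaving 3 seats).
Remainders in descending order: Beta 0.8280, Eta 0.7079, Epsilon 0.6756, Delta 0.4560, Gamma 0.3325.
The surplus seats go to Beta, Eta, Epsilon.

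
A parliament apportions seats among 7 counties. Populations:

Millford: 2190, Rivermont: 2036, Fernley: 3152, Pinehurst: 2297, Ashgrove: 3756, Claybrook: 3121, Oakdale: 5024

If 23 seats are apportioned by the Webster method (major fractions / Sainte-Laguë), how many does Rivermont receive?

2

Standard divisor 21576/23 ≈ 938.087; standard quotas: Millford 2.335, Rivermont 2.170, Fernley 3.360, Pinehurst 2.449, Ashgrove 4.004, Claybrook 3.327, Oakdale 5.356.
Rounding to the nearest integer gives 2, 2, 3, 2, 4, 3, 5 = 21 seats, so the divisor must be adjusted.
With modified divisor 910: modified quotas Millford 2.407, Rivermont 2.237, Fernley 3.464, Pinehurst 2.524, Ashgrove 4.127, Claybrook 3.430, Oakdale 5.521.
Rounding to the nearest integer: Millford 2, Rivermont 2, Fernley 3, Pinehurst 3, Ashgrove 4, Claybrook 3, Oakdale 6 (total 23).
Rivermont receives 2.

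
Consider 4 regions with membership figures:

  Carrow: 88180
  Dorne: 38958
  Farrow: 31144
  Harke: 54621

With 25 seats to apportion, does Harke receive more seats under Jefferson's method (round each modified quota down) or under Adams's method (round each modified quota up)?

Jefferson

Jefferson: Carrow 11, Dorne 4, Farrow 3, Harke 7.
Adams: Carrow 10, Dorne 5, Farrow 4, Harke 6.
Harke gets 7 under Jefferson and 6 under Adams.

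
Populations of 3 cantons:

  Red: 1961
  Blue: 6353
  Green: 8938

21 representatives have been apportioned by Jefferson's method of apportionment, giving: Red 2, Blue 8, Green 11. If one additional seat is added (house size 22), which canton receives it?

Green

Priority for the next seat is population ÷ (current seats + 1).
Priorities: Red 653.667, Blue 705.889, Green 744.833.
Highest priority: Green.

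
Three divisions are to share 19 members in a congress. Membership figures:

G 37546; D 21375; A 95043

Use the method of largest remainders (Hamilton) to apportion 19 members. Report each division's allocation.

G=4, D=3, A=12

Total 153964; standard divisor 153964/19 ≈ 8103.368.
Standard quotas: G 4.6334, D 2.6378, A 11.7288.
Lower quotas: G 4, D 2, A 11 (sum 17, leaving 2 seats).
Remainders in descending order: A 0.7288, D 0.6378, G 0.6334.
Largest remainders: A, D receive the extra seats.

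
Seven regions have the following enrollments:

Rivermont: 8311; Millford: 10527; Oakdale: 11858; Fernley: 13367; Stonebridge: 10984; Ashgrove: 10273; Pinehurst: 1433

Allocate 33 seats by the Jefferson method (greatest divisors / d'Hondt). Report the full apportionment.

Rivermont 4; Millford 5; Oakdale 6; Fernley 7; Stonebridge 6; Ashgrove 5; Pinehurst 0

Standard divisor 66753/33 ≈ 2022.818; standard quotas: Rivermont 4.109, Millford 5.204, Oakdale 5.862, Fernley 6.608, Stonebridge 5.430, Ashgrove 5.079, Pinehurst 0.708.
Rounding down gives 4, 5, 5, 6, 5, 5, 0 = 30 seats, so the divisor must be adjusted.
With modified divisor 1800: modified quotas Rivermont 4.617, Millford 5.848, Oakdale 6.588, Fernley 7.426, Stonebridge 6.102, Ashgrove 5.707, Pinehurst 0.796.
Rounding down: Rivermont 4, Millford 5, Oakdale 6, Fernley 7, Stonebridge 6, Ashgrove 5, Pinehurst 0 (total 33).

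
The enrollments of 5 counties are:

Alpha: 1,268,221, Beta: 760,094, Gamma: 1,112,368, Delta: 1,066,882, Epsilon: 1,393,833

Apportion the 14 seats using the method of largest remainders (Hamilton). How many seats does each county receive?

Total 5601398; standard divisor 5601398/14 ≈ 400099.857.
Standard quotas: Alpha 3.1698, Beta 1.8998, Gamma 2.7802, Delta 2.6665, Epsilon 3.4837.
Lower quotas: Alpha 3, Beta 1, Gamma 2, Delta 2, Epsilon 3 (sum 11, leaving 3 seats).
Remainders in descending order: Beta 0.8998, Gamma 0.7802, Delta 0.6665, Epsilon 0.4837, Alpha 0.1698.
The surplus seats go to Beta, Gamma, Delta.

Alpha 3, Beta 2, Gamma 3, Delta 3, Epsilon 3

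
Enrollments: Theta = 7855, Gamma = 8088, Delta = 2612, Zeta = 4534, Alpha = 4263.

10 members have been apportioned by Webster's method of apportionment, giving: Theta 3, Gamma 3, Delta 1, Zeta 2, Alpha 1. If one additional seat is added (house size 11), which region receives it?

Priority for the next seat is population ÷ (current seats + 0.5).
Priorities: Theta 2244.286, Gamma 2310.857, Delta 1741.333, Zeta 1813.600, Alpha 2842.000.
Highest priority: Alpha.

Alpha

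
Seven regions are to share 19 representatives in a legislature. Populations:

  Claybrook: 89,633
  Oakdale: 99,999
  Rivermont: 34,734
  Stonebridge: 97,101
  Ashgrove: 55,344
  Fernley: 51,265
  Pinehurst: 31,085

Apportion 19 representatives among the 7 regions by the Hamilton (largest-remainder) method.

Standard divisor: 459161 ÷ 19 ≈ 24166.368.
Standard quotas: Claybrook 3.7090, Oakdale 4.1379, Rivermont 1.4373, Stonebridge 4.0180, Ashgrove 2.2901, Fernley 2.1213, Pinehurst 1.2863.
Lower quotas: Claybrook 3, Oakdale 4, Rivermont 1, Stonebridge 4, Ashgrove 2, Fernley 2, Pinehurst 1 (sum 17, leaving 2 seats).
Remainders in descending order: Claybrook 0.7090, Rivermont 0.4373, Ashgrove 0.2901, Pinehurst 0.2863, Oakdale 0.1379, Fernley 0.1213, Stonebridge 0.0180.
Largest remainders: Claybrook, Rivermont receive the extra seats.

Claybrook 4, Oakdale 4, Rivermont 2, Stonebridge 4, Ashgrove 2, Fernley 2, Pinehurst 1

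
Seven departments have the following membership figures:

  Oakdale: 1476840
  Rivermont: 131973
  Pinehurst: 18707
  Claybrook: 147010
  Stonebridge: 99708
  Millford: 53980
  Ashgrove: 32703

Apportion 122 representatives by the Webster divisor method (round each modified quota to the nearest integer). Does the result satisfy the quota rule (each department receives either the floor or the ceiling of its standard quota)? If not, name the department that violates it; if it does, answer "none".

Standard quotas: Oakdale 91.883, Rivermont 8.211, Pinehurst 1.164, Claybrook 9.146, Stonebridge 6.203, Millford 3.358, Ashgrove 2.035.
Webster allocation: Oakdale 93, Rivermont 8, Pinehurst 1, Claybrook 9, Stonebridge 6, Millford 3, Ashgrove 2.
Oakdale has quota 91.883 (lower 91, upper 92) but receives 93 — outside the quota interval.

Oakdale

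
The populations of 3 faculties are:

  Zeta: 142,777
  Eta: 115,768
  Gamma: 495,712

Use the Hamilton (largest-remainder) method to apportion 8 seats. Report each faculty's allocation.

Zeta: 2; Eta: 1; Gamma: 5

Total 754257; standard divisor 754257/8 ≈ 94282.125.
Standard quotas: Zeta 1.5144, Eta 1.2279, Gamma 5.2578.
Lower quotas: Zeta 1, Eta 1, Gamma 5 (sum 7, leaving 1 seat).
Remainders in descending order: Zeta 0.5144, Gamma 0.2578, Eta 0.2279.
The surplus seat goes to Zeta.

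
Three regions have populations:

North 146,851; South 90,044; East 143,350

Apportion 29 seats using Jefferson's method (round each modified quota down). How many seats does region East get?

11

Standard divisor 380245/29 ≈ 13111.897; standard quotas: North 11.200, South 6.867, East 10.933.
Rounding down gives 11, 6, 10 = 27 seats, so the divisor must be adjusted.
With modified divisor 12600: modified quotas North 11.655, South 7.146, East 11.377.
Rounding down: North 11, South 7, East 11 (total 29).
East receives 11.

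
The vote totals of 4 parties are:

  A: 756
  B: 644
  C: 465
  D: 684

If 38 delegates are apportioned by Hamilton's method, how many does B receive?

The standard divisor is 2549/38 ≈ 67.079.
Standard quotas: A 11.270, B 9.601, C 6.932, D 10.197.
Lower quotas: A 11, B 9, C 6, D 10 (sum 36, leaving 2 seats).
Remainders in descending order: C 0.932, B 0.601, A 0.270, D 0.197.
Largest remainders: C, B receive the extra seats.
B receives 10.

10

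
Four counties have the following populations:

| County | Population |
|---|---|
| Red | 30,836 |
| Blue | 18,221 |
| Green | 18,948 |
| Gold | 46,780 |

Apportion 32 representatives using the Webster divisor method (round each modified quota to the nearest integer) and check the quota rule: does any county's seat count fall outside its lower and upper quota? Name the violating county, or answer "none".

Standard quotas: Red 8.597, Blue 5.080, Green 5.282, Gold 13.041.
Webster allocation: Red 9, Blue 5, Green 5, Gold 13.
Every allocation lies between the lower and upper quota.

none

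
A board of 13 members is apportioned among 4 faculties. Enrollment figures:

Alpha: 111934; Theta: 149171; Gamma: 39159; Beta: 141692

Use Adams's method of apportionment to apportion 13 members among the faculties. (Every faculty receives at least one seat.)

Alpha 3; Theta 4; Gamma 2; Beta 4

Standard divisor 441956/13 ≈ 33996.615; standard quotas: Alpha 3.293, Theta 4.388, Gamma 1.152, Beta 4.168.
Rounding up gives 4, 5, 2, 5 = 16 seats, so the divisor must be adjusted.
With modified divisor 38200: modified quotas Alpha 2.930, Theta 3.905, Gamma 1.025, Beta 3.709.
Rounding up: Alpha 3, Theta 4, Gamma 2, Beta 4 (total 13).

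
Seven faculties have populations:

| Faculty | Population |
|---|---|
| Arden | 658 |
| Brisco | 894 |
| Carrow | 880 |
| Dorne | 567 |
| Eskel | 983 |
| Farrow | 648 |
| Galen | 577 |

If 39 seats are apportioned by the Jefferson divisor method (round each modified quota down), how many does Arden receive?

Standard divisor 5207/39 ≈ 133.513; standard quotas: Arden 4.928, Brisco 6.696, Carrow 6.591, Dorne 4.247, Eskel 7.363, Farrow 4.853, Galen 4.322.
Rounding down gives 4, 6, 6, 4, 7, 4, 4 = 35 seats, so the divisor must be adjusted.
With modified divisor 124: modified quotas Arden 5.306, Brisco 7.210, Carrow 7.097, Dorne 4.573, Eskel 7.927, Farrow 5.226, Galen 4.653.
Rounding down: Arden 5, Brisco 7, Carrow 7, Dorne 4, Eskel 7, Farrow 5, Galen 4 (total 39).
Arden receives 5.

5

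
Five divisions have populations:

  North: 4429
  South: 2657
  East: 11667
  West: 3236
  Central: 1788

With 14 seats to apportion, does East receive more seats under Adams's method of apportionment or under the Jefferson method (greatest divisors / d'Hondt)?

Jefferson

Adams: North 3, South 2, East 6, West 2, Central 1.
Jefferson: North 3, South 1, East 7, West 2, Central 1.
East gets 6 under Adams and 7 under Jefferson.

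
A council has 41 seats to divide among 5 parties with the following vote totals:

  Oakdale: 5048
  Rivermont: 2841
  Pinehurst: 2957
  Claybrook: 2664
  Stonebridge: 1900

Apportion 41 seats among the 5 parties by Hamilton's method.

Oakdale 13, Rivermont 8, Pinehurst 8, Claybrook 7, Stonebridge 5

Standard divisor: 15410 ÷ 41 ≈ 375.854.
Standard quotas: Oakdale 13.4308, Rivermont 7.5588, Pinehurst 7.8674, Claybrook 7.0879, Stonebridge 5.0552.
Lower quotas: Oakdale 13, Rivermont 7, Pinehurst 7, Claybrook 7, Stonebridge 5 (sum 39, leaving 2 seats).
Remainders in descending order: Pinehurst 0.8674, Rivermont 0.5588, Oakdale 0.4308, Claybrook 0.0879, Stonebridge 0.0552.
The surplus seats go to Pinehurst, Rivermont.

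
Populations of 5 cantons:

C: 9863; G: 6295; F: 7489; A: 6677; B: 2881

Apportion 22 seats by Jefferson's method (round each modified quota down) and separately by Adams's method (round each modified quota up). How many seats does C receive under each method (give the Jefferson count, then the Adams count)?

Jefferson: C 7, G 4, F 5, A 4, B 2.
Adams: C 6, G 4, F 5, A 5, B 2.
C gets 7 under Jefferson and 6 under Adams.

7 and 6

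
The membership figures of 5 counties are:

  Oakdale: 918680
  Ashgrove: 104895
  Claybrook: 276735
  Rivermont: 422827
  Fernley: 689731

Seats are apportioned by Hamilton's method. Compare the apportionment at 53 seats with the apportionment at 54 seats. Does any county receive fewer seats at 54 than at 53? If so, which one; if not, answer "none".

At 53 seats: Oakdale 20, Ashgrove 3, Claybrook 6, Rivermont 9, Fernley 15.
At 54 seats: Oakdale 21, Ashgrove 2, Claybrook 6, Rivermont 10, Fernley 15.
Ashgrove drops from 3 to 2.

Ashgrove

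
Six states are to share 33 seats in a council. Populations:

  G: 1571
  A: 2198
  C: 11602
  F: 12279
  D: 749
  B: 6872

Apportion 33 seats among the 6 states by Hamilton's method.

The standard divisor is 35271/33 ≈ 1068.818.
Standard quotas: G 1.4698, A 2.0565, C 10.8550, F 11.4884, D 0.7008, B 6.4295.
Lower quotas: G 1, A 2, C 10, F 11, D 0, B 6 (sum 30, leaving 3 seats).
Remainders in descending order: C 0.8550, D 0.7008, F 0.4884, G 0.4698, B 0.4295, A 0.0565.
Largest remainders: C, D, F receive the extra seats.

G: 1; A: 2; C: 11; F: 12; D: 1; B: 6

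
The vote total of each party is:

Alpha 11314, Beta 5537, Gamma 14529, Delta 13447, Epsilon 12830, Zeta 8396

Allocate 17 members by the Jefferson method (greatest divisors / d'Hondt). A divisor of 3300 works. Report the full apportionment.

With modified divisor 3300: modified quotas Alpha 3.428, Beta 1.678, Gamma 4.403, Delta 4.075, Epsilon 3.888, Zeta 2.544.
Rounding down: Alpha 3, Beta 1, Gamma 4, Delta 4, Epsilon 3, Zeta 2 (total 17).

Alpha: 3, Beta: 1, Gamma: 4, Delta: 4, Epsilon: 3, Zeta: 2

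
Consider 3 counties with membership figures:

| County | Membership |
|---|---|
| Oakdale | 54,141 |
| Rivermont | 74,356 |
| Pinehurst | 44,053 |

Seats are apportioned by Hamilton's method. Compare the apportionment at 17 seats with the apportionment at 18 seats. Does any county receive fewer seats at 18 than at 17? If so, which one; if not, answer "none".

Pinehurst

At 17 seats: Oakdale 5, Rivermont 7, Pinehurst 5.
At 18 seats: Oakdale 6, Rivermont 8, Pinehurst 4.
Pinehurst drops from 5 to 4.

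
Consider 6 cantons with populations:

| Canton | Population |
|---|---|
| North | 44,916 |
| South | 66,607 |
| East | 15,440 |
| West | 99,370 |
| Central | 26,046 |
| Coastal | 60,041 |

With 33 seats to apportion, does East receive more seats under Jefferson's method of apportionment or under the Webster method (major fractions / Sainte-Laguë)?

Jefferson: North 5, South 7, East 1, West 11, Central 3, Coastal 6.
Webster: North 5, South 7, East 2, West 10, Central 3, Coastal 6.
East gets 1 under Jefferson and 2 under Webster.

Webster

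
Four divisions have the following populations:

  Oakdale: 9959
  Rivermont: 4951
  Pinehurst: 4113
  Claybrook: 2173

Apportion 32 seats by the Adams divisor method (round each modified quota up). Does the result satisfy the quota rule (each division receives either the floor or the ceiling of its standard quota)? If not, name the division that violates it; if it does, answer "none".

none

Standard quotas: Oakdale 15.035, Rivermont 7.475, Pinehurst 6.209, Claybrook 3.281.
Adams allocation: Oakdale 15, Rivermont 7, Pinehurst 6, Claybrook 4.
Every allocation lies between the lower and upper quota.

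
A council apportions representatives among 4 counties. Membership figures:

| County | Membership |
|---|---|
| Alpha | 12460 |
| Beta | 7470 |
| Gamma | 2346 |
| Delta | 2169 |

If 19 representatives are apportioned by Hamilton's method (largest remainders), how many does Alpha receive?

Total 24445; standard divisor 24445/19 ≈ 1286.579.
Standard quotas: Alpha 9.6846, Beta 5.8061, Gamma 1.8234, Delta 1.6859.
Lower quotas: Alpha 9, Beta 5, Gamma 1, Delta 1 (sum 16, leaving 3 seats).
Remainders in descending order: Gamma 0.8234, Beta 0.8061, Delta 0.6859, Alpha 0.6846.
Largest remainders: Gamma, Beta, Delta receive the extra seats.
Alpha receives 9.

9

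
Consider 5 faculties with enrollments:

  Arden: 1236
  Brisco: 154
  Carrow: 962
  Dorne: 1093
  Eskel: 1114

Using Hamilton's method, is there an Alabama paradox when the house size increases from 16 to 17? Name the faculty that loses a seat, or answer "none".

Brisco

At 16 seats: Arden 4, Brisco 1, Carrow 3, Dorne 4, Eskel 4.
At 17 seats: Arden 5, Brisco 0, Carrow 4, Dorne 4, Eskel 4.
Brisco drops from 1 to 0.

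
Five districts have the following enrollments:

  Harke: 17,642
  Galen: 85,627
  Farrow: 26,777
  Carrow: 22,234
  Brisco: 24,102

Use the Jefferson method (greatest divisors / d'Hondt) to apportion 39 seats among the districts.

Standard divisor 176382/39 ≈ 4522.615; standard quotas: Harke 3.901, Galen 18.933, Farrow 5.921, Carrow 4.916, Brisco 5.329.
Rounding down gives 3, 18, 5, 4, 5 = 35 seats, so the divisor must be adjusted.
With modified divisor 4300: modified quotas Harke 4.103, Galen 19.913, Farrow 6.227, Carrow 5.171, Brisco 5.605.
Rounding down: Harke 4, Galen 19, Farrow 6, Carrow 5, Brisco 5 (total 39).

Harke 4, Galen 19, Farrow 6, Carrow 5, Brisco 5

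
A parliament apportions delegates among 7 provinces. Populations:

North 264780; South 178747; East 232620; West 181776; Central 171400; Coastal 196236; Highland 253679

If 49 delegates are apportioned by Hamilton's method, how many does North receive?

Standard divisor: 1479238 ÷ 49 ≈ 30188.531.
Standard quotas: North 8.7709, South 5.9210, East 7.7056, West 6.0214, Central 5.6777, Coastal 6.5003, Highland 8.4032.
Lower quotas: North 8, South 5, East 7, West 6, Central 5, Coastal 6, Highland 8 (sum 45, leaving 4 seats).
Remainders in descending order: South 0.9210, North 0.7709, East 0.7056, Central 0.6777, Coastal 0.5003, Highland 0.4032, West 0.0214.
Largest remainders: South, North, East, Central receive the extra seats.
North receives 9.

9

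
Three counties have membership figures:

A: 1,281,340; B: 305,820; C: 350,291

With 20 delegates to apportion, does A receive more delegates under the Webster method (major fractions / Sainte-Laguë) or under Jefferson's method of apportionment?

Jefferson

Webster: A 13, B 3, C 4.
Jefferson: A 14, B 3, C 3.
A gets 13 under Webster and 14 under Jefferson.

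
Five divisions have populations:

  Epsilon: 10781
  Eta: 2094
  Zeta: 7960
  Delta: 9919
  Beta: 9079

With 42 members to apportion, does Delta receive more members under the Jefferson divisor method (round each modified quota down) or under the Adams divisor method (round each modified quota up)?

Jefferson

Jefferson: Epsilon 11, Eta 2, Zeta 8, Delta 11, Beta 10.
Adams: Epsilon 11, Eta 3, Zeta 8, Delta 10, Beta 10.
Delta gets 11 under Jefferson and 10 under Adams.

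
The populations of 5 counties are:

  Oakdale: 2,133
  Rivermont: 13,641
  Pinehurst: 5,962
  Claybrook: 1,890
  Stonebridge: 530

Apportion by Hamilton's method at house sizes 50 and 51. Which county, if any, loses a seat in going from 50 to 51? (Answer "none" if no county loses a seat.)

At 50 seats: Oakdale 5, Rivermont 28, Pinehurst 12, Claybrook 4, Stonebridge 1.
At 51 seats: Oakdale 4, Rivermont 29, Pinehurst 13, Claybrook 4, Stonebridge 1.
Oakdale drops from 5 to 4.

Oakdale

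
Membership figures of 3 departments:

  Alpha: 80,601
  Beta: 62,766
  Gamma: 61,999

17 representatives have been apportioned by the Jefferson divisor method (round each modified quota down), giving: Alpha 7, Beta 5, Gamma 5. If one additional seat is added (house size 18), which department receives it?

Beta

Priority for the next seat is population ÷ (current seats + 1).
Priorities: Alpha 10075.125, Beta 10461.000, Gamma 10333.167.
Highest priority: Beta.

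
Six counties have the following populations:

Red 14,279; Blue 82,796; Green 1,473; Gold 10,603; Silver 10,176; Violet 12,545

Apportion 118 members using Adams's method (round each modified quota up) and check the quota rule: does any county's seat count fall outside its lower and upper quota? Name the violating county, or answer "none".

Blue

Standard quotas: Red 12.777, Blue 74.086, Green 1.318, Gold 9.488, Silver 9.106, Violet 11.225.
Adams allocation: Red 13, Blue 73, Green 2, Gold 10, Silver 9, Violet 11.
Blue has quota 74.086 (lower 74, upper 75) but receives 73 — outside the quota interval.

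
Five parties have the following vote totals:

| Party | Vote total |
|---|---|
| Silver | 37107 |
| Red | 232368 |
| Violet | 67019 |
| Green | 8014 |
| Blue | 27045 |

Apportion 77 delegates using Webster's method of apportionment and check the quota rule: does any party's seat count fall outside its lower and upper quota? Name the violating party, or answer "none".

Standard quotas: Silver 7.690, Red 48.156, Violet 13.889, Green 1.661, Blue 5.605.
Webster allocation: Silver 8, Red 47, Violet 14, Green 2, Blue 6.
Red has quota 48.156 (lower 48, upper 49) but receives 47 — outside the quota interval.

Red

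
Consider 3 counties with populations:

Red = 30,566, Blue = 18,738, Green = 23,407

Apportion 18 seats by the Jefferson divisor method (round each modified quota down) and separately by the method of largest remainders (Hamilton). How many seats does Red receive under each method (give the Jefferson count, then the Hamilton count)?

8 and 7

Jefferson: Red 8, Blue 4, Green 6.
Hamilton: Red 7, Blue 5, Green 6.
Red gets 8 under Jefferson and 7 under Hamilton.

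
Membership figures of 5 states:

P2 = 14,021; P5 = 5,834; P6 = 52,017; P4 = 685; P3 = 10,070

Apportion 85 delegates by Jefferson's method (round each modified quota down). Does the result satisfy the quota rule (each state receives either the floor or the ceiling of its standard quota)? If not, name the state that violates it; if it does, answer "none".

P6

Standard quotas: P2 14.424, P5 6.002, P6 53.511, P4 0.705, P3 10.359.
Jefferson allocation: P2 14, P5 6, P6 55, P4 0, P3 10.
P6 has quota 53.511 (lower 53, upper 54) but receives 55 — outside the quota interval.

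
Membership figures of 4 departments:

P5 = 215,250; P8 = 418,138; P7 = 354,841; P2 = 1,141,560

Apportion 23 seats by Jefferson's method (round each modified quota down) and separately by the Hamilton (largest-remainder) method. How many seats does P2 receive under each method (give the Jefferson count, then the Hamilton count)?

13 and 12

Jefferson: P5 2, P8 4, P7 4, P2 13.
Hamilton: P5 2, P8 5, P7 4, P2 12.
P2 gets 13 under Jefferson and 12 under Hamilton.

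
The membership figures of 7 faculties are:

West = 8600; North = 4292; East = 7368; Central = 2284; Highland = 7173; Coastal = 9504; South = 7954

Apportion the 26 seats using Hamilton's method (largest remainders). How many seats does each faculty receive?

West 5, North 2, East 4, Central 1, Highland 4, Coastal 5, South 5

Total 47175; standard divisor 47175/26 ≈ 1814.423.
Standard quotas: West 4.7398, North 2.3655, East 4.0608, Central 1.2588, Highland 3.9533, Coastal 5.2380, South 4.3838.
Lower quotas: West 4, North 2, East 4, Central 1, Highland 3, Coastal 5, South 4 (sum 23, leaving 3 seats).
Remainders in descending order: Highland 0.9533, West 0.7398, South 0.3838, North 0.3655, Central 0.2588, Coastal 0.2380, East 0.0608.
The surplus seats go to Highland, West, South.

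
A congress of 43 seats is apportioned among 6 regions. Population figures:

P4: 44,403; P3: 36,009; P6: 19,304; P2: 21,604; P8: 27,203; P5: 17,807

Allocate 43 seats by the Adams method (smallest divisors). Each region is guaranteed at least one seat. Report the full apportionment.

P4 11, P3 9, P6 5, P2 6, P8 7, P5 5

Standard divisor 166330/43 ≈ 3868.14; standard quotas: P4 11.479, P3 9.309, P6 4.991, P2 5.585, P8 7.033, P5 4.604.
Rounding up gives 12, 10, 5, 6, 8, 5 = 46 seats, so the divisor must be adjusted.
With modified divisor 4200: modified quotas P4 10.572, P3 8.574, P6 4.596, P2 5.144, P8 6.477, P5 4.240.
Rounding up: P4 11, P3 9, P6 5, P2 6, P8 7, P5 5 (total 43).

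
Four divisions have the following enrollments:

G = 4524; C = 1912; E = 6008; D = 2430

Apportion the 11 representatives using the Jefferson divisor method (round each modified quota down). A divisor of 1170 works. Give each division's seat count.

G=3; C=1; E=5; D=2

With modified divisor 1170: modified quotas G 3.867, C 1.634, E 5.135, D 2.077.
Rounding down: G 3, C 1, E 5, D 2 (total 11).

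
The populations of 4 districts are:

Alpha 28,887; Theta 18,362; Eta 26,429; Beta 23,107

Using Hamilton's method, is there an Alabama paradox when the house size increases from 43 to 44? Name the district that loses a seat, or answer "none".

none

At 43 seats: Alpha 13, Theta 8, Eta 12, Beta 10.
At 44 seats: Alpha 13, Theta 8, Eta 12, Beta 11.
No district's allocation decreased.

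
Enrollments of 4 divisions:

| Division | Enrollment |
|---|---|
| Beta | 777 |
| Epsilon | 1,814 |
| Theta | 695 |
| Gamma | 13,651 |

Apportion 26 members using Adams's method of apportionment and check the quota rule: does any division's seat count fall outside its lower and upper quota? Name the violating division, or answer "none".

none

Standard quotas: Beta 1.193, Epsilon 2.785, Theta 1.067, Gamma 20.956.
Adams allocation: Beta 2, Epsilon 3, Theta 1, Gamma 20.
Every allocation lies between the lower and upper quota.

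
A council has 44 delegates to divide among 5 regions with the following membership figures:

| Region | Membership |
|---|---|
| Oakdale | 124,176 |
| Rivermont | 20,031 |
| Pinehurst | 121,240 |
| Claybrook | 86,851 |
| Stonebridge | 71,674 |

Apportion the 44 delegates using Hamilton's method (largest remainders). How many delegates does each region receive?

Oakdale 13; Rivermont 2; Pinehurst 13; Claybrook 9; Stonebridge 7

The standard divisor is 423972/44 ≈ 9635.727.
Standard quotas: Oakdale 12.8870, Rivermont 2.0788, Pinehurst 12.5823, Claybrook 9.0134, Stonebridge 7.4384.
Lower quotas: Oakdale 12, Rivermont 2, Pinehurst 12, Claybrook 9, Stonebridge 7 (sum 42, leaving 2 seats).
Remainders in descending order: Oakdale 0.8870, Pinehurst 0.5823, Stonebridge 0.4384, Rivermont 0.0788, Claybrook 0.0134.
Largest remainders: Oakdale, Pinehurst receive the extra seats.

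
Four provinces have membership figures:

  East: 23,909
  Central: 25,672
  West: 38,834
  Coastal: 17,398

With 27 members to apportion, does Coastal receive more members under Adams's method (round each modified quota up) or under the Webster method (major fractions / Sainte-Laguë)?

Adams

Adams: East 6, Central 6, West 10, Coastal 5.
Webster: East 6, Central 7, West 10, Coastal 4.
Coastal gets 5 under Adams and 4 under Webster.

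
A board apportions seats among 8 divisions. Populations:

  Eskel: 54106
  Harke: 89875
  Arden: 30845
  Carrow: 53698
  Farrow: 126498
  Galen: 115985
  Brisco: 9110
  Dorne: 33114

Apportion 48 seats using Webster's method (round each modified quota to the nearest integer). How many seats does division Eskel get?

Standard divisor 513231/48 ≈ 10692.312; standard quotas: Eskel 5.060, Harke 8.406, Arden 2.885, Carrow 5.022, Farrow 11.831, Galen 10.848, Brisco 0.852, Dorne 3.097.
Rounding to the nearest integer gives Eskel 5, Harke 8, Arden 3, Carrow 5, Farrow 12, Galen 11, Brisco 1, Dorne 3 — total 48, matching the house size, so no adjustment is needed.
Eskel receives 5.

5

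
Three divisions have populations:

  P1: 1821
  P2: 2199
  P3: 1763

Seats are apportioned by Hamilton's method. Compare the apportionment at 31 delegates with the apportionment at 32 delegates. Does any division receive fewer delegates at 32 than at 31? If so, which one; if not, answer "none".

At 31 seats: P1 10, P2 12, P3 9.
At 32 seats: P1 10, P2 12, P3 10.
No division's allocation decreased.

none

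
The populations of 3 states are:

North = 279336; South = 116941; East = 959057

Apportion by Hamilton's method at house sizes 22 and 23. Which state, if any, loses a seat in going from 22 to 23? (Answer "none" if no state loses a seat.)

none

At 22 seats: North 4, South 2, East 16.
At 23 seats: North 5, South 2, East 16.
No state's allocation decreased.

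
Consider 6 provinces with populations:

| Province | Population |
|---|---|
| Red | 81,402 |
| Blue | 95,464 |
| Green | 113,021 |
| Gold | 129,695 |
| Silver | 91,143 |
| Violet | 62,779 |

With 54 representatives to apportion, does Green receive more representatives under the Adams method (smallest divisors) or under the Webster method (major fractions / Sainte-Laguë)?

Adams: Red 8, Blue 9, Green 10, Gold 12, Silver 9, Violet 6.
Webster: Red 8, Blue 9, Green 11, Gold 12, Silver 8, Violet 6.
Green gets 10 under Adams and 11 under Webster.

Webster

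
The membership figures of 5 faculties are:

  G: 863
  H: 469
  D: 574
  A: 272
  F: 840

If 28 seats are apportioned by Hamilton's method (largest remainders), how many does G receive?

Standard divisor: 3018 ÷ 28 ≈ 107.786.
Standard quotas: G 8.007, H 4.351, D 5.325, A 2.524, F 7.793.
Lower quotas: G 8, H 4, D 5, A 2, F 7 (sum 26, leaving 2 seats).
Remainders in descending order: F 0.793, A 0.524, H 0.351, D 0.325, G 0.007.
The surplus seats go to F, A.
G receives 8.

8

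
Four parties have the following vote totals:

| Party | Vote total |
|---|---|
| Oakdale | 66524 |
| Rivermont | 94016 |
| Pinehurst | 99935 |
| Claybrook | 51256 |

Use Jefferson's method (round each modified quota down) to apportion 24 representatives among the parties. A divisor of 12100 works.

Oakdale 5; Rivermont 7; Pinehurst 8; Claybrook 4

With modified divisor 12100: modified quotas Oakdale 5.498, Rivermont 7.770, Pinehurst 8.259, Claybrook 4.236.
Rounding down: Oakdale 5, Rivermont 7, Pinehurst 8, Claybrook 4 (total 24).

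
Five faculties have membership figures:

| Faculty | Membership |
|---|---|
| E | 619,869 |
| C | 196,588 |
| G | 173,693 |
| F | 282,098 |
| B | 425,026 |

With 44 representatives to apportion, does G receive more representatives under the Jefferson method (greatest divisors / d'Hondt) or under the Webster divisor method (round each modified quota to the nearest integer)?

Jefferson: E 17, C 5, G 4, F 7, B 11.
Webster: E 16, C 5, G 5, F 7, B 11.
G gets 4 under Jefferson and 5 under Webster.

Webster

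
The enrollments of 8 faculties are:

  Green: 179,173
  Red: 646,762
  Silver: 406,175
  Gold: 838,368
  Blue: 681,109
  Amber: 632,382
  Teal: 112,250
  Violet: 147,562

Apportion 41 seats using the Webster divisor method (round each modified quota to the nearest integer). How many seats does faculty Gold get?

Standard divisor 3643781/41 ≈ 88872.707; standard quotas: Green 2.016, Red 7.277, Silver 4.570, Gold 9.433, Blue 7.664, Amber 7.116, Teal 1.263, Violet 1.660.
Rounding to the nearest integer gives Green 2, Red 7, Silver 5, Gold 9, Blue 8, Amber 7, Teal 1, Violet 2 — total 41, matching the house size, so no adjustment is needed.
Gold receives 9.

9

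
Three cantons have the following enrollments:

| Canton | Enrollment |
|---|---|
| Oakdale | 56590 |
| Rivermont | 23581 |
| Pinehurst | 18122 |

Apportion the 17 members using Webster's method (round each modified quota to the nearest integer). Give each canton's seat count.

Oakdale: 10, Rivermont: 4, Pinehurst: 3

Standard divisor 98293/17 ≈ 5781.941; standard quotas: Oakdale 9.787, Rivermont 4.078, Pinehurst 3.134.
Rounding to the nearest integer gives Oakdale 10, Rivermont 4, Pinehurst 3 — total 17, matching the house size, so no adjustment is needed.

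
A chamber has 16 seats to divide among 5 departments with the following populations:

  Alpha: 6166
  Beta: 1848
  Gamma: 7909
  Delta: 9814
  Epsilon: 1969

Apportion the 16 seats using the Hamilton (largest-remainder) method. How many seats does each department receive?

Alpha=3, Beta=1, Gamma=5, Delta=6, Epsilon=1

The standard divisor is 27706/16 ≈ 1731.625.
Standard quotas: Alpha 3.5608, Beta 1.0672, Gamma 4.5674, Delta 5.6675, Epsilon 1.1371.
Lower quotas: Alpha 3, Beta 1, Gamma 4, Delta 5, Epsilon 1 (sum 14, leaving 2 seats).
Remainders in descending order: Delta 0.6675, Gamma 0.5674, Alpha 0.5608, Epsilon 0.1371, Beta 0.0672.
Largest remainders: Delta, Gamma receive the extra seats.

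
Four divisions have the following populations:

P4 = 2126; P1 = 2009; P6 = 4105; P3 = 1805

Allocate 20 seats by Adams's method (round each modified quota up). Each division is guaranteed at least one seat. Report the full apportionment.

Standard divisor 10045/20 ≈ 502.25; standard quotas: P4 4.233, P1 4.000, P6 8.173, P3 3.594.
Rounding up gives 5, 4, 9, 4 = 22 seats, so the divisor must be adjusted.
With modified divisor 560: modified quotas P4 3.796, P1 3.587, P6 7.330, P3 3.223.
Rounding up: P4 4, P1 4, P6 8, P3 4 (total 20).

P4 4, P1 4, P6 8, P3 4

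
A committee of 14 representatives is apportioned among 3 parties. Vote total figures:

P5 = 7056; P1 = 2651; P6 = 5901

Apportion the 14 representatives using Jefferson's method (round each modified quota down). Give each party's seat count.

Standard divisor 15608/14 ≈ 1114.857; standard quotas: P5 6.329, P1 2.378, P6 5.293.
Rounding down gives 6, 2, 5 = 13 seats, so the divisor must be adjusted.
With modified divisor 1000: modified quotas P5 7.056, P1 2.651, P6 5.901.
Rounding down: P5 7, P1 2, P6 5 (total 14).

P5 7, P1 2, P6 5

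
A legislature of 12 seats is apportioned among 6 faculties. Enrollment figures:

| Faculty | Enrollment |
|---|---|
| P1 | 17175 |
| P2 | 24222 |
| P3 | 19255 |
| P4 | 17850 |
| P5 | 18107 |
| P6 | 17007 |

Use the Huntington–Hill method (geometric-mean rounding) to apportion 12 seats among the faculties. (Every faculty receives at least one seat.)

P1: 2, P2: 2, P3: 2, P4: 2, P5: 2, P6: 2

With divisor 10957: modified quotas P1 1.567, P2 2.211, P3 1.757, P4 1.629, P5 1.653, P6 1.552.
Geometric-mean thresholds: P1 √(1·2)=1.414, P2 √(2·3)=2.449, P3 √(1·2)=1.414, P4 √(1·2)=1.414, P5 √(1·2)=1.414, P6 √(1·2)=1.414.
Each quota rounded against its threshold gives P1 2, P2 2, P3 2, P4 2, P5 2, P6 2 (total 12).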